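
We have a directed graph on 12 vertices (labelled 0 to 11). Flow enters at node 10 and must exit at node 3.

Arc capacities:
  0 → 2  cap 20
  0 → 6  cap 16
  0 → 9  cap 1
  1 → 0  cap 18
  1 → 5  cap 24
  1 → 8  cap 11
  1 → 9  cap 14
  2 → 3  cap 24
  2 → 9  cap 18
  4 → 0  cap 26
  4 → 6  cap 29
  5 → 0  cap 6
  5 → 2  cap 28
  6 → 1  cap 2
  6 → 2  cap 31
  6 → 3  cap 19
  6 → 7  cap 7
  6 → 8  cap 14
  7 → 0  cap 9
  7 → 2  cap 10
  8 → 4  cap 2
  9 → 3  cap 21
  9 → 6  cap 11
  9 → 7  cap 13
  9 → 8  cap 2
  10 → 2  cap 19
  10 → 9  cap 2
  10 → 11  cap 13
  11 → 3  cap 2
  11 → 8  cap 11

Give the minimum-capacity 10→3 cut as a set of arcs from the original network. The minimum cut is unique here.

Min-cut arcs: {(8,4), (10,2), (10,9), (11,3)} (total capacity 25)

augment #1: 10→2→3 push 19
augment #2: 10→9→3 push 2
augment #3: 10→11→3 push 2
augment #4: 10→11→8→4→6→3 push 2
max flow = 25; residual-reachable set from 10 gives S-side
cut edges (S→T): {(8,4), (10,2), (10,9), (11,3)} total cap 25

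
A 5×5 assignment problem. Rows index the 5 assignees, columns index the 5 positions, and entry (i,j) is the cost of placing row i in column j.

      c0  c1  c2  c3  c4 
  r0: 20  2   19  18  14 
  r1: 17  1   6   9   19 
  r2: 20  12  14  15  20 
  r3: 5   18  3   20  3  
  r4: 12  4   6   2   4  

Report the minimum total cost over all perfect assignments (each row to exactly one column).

optimal assignment: row0→col1 (cost 2), row1→col2 (cost 6), row2→col3 (cost 15), row3→col0 (cost 5), row4→col4 (cost 4)
total = 2 + 6 + 15 + 5 + 4 = 32

Minimum assignment cost: 32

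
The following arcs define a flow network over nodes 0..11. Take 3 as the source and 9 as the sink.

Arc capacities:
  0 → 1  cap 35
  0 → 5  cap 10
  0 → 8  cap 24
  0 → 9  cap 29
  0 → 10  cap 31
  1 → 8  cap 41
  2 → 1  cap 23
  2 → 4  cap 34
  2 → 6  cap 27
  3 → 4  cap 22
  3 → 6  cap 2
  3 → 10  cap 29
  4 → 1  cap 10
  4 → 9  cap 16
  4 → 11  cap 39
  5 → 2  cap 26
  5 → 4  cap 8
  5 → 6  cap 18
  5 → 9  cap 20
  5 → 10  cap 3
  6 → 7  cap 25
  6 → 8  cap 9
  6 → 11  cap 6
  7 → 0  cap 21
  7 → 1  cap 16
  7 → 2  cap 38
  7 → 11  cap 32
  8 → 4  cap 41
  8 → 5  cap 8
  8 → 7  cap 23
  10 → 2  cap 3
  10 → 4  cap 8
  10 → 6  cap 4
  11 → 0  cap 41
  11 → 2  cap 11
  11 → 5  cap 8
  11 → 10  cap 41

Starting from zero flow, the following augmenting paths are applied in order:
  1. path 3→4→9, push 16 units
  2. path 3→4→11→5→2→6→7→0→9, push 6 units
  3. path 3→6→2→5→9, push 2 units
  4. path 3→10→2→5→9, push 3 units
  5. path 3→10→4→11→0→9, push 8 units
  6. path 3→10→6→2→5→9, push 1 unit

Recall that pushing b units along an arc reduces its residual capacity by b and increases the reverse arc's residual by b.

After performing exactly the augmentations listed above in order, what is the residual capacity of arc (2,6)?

Residual capacity of (2,6): 24

after path 1 (3→4→9, push 16): res(2,6)=27
after path 2 (3→4→11→5→2→6→7→0→9, push 6): res(2,6)=21
after path 3 (3→6→2→5→9, push 2): res(2,6)=23
after path 4 (3→10→2→5→9, push 3): res(2,6)=23
after path 5 (3→10→4→11→0→9, push 8): res(2,6)=23
after path 6 (3→10→6→2→5→9, push 1): res(2,6)=24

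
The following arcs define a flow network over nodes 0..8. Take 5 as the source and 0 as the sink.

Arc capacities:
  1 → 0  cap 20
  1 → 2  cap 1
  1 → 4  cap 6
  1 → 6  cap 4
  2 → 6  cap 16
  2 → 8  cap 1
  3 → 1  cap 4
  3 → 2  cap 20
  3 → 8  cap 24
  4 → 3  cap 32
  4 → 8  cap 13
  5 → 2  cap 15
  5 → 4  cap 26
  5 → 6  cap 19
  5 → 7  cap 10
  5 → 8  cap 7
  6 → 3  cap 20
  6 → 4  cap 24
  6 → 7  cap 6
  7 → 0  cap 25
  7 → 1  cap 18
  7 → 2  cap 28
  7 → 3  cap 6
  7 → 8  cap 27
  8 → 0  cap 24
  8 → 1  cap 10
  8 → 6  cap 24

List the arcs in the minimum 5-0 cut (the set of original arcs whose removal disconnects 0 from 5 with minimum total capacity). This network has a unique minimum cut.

Min-cut arcs: {(3,1), (5,7), (6,7), (8,0), (8,1)} (total capacity 54)

augment #1: 5→7→0 push 10
augment #2: 5→8→0 push 7
augment #3: 5→2→8→0 push 1
augment #4: 5→4→8→0 push 13
augment #5: 5→6→7→0 push 6
augment #6: 5→4→3→1→0 push 4
augment #7: 5→4→3→8→0 push 3
augment #8: 5→4→3→8→1→0 push 6
augment #9: 5→6→3→8→1→0 push 4
max flow = 54; residual-reachable set from 5 gives S-side
cut edges (S→T): {(3,1), (5,7), (6,7), (8,0), (8,1)} total cap 54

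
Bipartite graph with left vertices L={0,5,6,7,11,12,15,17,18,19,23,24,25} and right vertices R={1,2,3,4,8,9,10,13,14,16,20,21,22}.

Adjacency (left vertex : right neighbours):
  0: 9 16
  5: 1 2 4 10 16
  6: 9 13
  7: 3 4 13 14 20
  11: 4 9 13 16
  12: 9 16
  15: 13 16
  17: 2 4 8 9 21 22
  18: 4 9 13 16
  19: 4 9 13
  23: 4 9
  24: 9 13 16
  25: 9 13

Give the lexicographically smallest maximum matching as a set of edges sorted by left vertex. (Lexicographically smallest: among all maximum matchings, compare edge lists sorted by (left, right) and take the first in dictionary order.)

|M| = 7 (so the lex-smallest maximum matching has 7 edges)
process left vertices in ascending order; for each, take the smallest-labelled available neighbour that still permits 7 edges overall, or leave it unmatched if none does
lex-smallest matching: {0-9, 5-1, 6-13, 7-3, 11-4, 12-16, 17-2}

Lex-smallest maximum matching: {(0,9), (5,1), (6,13), (7,3), (11,4), (12,16), (17,2)}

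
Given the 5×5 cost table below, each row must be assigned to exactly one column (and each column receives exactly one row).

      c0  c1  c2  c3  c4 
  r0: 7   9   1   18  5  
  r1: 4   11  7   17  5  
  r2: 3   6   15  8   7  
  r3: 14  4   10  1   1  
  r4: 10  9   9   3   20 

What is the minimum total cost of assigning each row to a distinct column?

optimal assignment: row0→col2 (cost 1), row1→col0 (cost 4), row2→col1 (cost 6), row3→col4 (cost 1), row4→col3 (cost 3)
total = 1 + 4 + 6 + 1 + 3 = 15

Minimum assignment cost: 15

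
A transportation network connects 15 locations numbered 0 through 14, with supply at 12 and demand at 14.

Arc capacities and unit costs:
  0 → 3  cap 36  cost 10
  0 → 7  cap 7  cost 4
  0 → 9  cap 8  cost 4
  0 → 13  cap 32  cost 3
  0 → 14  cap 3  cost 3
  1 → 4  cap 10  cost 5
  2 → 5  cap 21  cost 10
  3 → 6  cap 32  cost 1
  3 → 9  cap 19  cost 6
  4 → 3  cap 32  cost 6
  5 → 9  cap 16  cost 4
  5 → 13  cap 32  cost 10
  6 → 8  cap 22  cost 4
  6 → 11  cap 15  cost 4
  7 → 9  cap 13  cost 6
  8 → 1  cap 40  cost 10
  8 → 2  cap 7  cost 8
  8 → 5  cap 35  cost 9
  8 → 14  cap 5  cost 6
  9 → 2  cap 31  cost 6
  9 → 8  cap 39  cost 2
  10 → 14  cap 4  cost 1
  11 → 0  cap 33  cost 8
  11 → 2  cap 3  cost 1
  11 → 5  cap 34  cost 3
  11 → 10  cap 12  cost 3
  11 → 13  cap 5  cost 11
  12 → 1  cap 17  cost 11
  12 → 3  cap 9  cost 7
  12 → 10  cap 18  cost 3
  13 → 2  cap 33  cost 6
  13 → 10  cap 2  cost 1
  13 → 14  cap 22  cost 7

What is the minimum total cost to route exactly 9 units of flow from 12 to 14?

Minimum cost for 9 units: 106

shortest-cost path #1: 12→10→14 push 4 @ unit cost 4 (adds 16)
shortest-cost path #2: 12→3→6→8→14 push 5 @ unit cost 18 (adds 90)
total cost = 106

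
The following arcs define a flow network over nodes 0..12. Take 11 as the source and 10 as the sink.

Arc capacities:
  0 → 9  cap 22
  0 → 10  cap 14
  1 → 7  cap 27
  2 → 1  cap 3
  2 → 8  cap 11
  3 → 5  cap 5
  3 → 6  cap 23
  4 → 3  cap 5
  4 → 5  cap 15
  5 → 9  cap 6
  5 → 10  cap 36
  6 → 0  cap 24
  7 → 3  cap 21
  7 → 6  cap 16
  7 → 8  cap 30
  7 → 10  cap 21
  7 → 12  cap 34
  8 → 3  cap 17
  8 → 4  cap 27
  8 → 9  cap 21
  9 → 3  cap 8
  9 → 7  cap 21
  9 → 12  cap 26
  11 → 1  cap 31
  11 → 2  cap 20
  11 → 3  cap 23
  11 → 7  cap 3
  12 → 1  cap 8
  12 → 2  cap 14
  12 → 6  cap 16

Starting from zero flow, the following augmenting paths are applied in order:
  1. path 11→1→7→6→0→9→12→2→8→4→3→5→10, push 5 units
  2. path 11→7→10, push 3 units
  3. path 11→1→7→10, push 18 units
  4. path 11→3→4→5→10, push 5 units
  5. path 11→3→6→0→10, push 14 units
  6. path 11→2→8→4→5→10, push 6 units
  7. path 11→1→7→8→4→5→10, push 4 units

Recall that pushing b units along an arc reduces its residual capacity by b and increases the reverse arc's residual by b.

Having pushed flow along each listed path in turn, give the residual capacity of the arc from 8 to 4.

after path 1 (11→1→7→6→0→9→12→2→8→4→3→5→10, push 5): res(8,4)=22
after path 2 (11→7→10, push 3): res(8,4)=22
after path 3 (11→1→7→10, push 18): res(8,4)=22
after path 4 (11→3→4→5→10, push 5): res(8,4)=22
after path 5 (11→3→6→0→10, push 14): res(8,4)=22
after path 6 (11→2→8→4→5→10, push 6): res(8,4)=16
after path 7 (11→1→7→8→4→5→10, push 4): res(8,4)=12

Residual capacity of (8,4): 12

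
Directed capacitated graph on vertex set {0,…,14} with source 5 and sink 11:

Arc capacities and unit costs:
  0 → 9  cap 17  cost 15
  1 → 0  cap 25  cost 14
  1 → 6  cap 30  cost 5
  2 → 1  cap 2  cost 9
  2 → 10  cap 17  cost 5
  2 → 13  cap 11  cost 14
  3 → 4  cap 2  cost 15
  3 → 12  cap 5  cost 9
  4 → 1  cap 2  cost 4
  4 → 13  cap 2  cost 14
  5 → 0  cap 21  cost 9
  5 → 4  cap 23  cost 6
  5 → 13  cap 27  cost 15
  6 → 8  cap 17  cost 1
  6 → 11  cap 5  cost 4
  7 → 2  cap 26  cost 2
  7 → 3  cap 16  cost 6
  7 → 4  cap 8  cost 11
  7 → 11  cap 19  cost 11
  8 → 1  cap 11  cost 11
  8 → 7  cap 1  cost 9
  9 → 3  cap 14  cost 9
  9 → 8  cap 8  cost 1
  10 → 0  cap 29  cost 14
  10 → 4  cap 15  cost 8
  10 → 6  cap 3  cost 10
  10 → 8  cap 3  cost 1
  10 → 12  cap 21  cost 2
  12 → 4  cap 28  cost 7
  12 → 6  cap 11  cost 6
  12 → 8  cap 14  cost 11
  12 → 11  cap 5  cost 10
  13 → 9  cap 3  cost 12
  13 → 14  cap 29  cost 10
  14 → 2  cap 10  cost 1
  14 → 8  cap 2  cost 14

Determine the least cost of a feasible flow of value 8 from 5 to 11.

Minimum cost for 8 units: 296

shortest-cost path #1: 5→4→1→6→11 push 2 @ unit cost 19 (adds 38)
shortest-cost path #2: 5→13→14→2→10→12→11 push 5 @ unit cost 43 (adds 215)
shortest-cost path #3: 5→13→14→2→10→12→6→11 push 1 @ unit cost 43 (adds 43)
total cost = 296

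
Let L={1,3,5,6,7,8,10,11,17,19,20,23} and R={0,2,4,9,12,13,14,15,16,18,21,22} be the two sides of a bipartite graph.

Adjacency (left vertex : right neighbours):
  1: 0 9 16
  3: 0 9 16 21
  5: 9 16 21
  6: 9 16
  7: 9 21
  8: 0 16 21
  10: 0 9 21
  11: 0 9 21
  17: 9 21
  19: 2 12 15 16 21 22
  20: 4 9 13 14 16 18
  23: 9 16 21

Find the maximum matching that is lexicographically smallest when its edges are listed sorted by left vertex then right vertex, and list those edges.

Lex-smallest maximum matching: {(1,0), (3,9), (5,16), (7,21), (19,2), (20,4)}

|M| = 6 (so the lex-smallest maximum matching has 6 edges)
process left vertices in ascending order; for each, take the smallest-labelled available neighbour that still permits 6 edges overall, or leave it unmatched if none does
lex-smallest matching: {1-0, 3-9, 5-16, 7-21, 19-2, 20-4}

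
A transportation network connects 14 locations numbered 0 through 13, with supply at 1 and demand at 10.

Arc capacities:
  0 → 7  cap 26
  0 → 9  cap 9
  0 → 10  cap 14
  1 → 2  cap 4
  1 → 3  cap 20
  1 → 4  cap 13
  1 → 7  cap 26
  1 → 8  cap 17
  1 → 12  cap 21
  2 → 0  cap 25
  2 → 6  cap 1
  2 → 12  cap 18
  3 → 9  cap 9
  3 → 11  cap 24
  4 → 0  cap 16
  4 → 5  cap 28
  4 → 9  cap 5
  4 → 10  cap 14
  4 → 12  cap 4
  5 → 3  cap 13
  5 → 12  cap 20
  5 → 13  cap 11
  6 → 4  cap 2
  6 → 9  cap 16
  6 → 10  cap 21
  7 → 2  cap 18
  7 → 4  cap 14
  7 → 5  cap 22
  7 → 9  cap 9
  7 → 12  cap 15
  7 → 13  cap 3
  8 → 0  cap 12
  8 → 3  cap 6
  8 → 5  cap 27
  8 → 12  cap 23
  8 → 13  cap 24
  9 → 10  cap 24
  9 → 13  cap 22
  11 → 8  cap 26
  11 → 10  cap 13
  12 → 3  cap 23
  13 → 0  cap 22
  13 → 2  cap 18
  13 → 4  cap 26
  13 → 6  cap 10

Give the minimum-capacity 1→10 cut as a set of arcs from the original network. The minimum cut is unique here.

Min-cut arcs: {(0,10), (2,6), (4,10), (9,10), (11,10), (13,6)} (total capacity 76)

augment #1: 1→4→10 push 13
augment #2: 1→2→0→10 push 4
augment #3: 1→3→9→10 push 9
augment #4: 1→3→11→10 push 11
augment #5: 1→7→4→10 push 1
augment #6: 1→7→9→10 push 9
augment #7: 1→8→0→10 push 10
augment #8: 1→7→2→6→10 push 1
augment #9: 1→7→4→9→10 push 5
augment #10: 1→7→13→6→10 push 3
augment #11: 1→8→0→9→10 push 1
augment #12: 1→8→3→11→10 push 2
augment #13: 1→8→13→6→10 push 4
augment #14: 1→7→5→13→6→10 push 3
max flow = 76; residual-reachable set from 1 gives S-side
cut edges (S→T): {(0,10), (2,6), (4,10), (9,10), (11,10), (13,6)} total cap 76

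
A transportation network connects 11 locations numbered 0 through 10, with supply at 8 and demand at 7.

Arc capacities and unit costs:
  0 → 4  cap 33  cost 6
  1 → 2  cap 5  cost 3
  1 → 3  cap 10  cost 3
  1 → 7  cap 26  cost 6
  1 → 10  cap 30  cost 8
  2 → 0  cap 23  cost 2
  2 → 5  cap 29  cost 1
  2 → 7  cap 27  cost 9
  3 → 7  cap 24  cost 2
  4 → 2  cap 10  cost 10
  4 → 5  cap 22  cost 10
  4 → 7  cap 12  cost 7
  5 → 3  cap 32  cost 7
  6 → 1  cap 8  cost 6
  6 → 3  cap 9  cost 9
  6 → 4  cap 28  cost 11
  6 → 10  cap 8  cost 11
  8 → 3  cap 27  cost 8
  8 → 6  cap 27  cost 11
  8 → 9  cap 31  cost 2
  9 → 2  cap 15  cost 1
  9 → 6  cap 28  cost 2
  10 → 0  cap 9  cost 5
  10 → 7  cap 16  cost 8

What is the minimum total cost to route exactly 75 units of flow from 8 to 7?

shortest-cost path #1: 8→3→7 push 24 @ unit cost 10 (adds 240)
shortest-cost path #2: 8→9→2→7 push 15 @ unit cost 12 (adds 180)
shortest-cost path #3: 8→9→6→1→7 push 8 @ unit cost 16 (adds 128)
shortest-cost path #4: 8→9→6→4→7 push 8 @ unit cost 22 (adds 176)
shortest-cost path #5: 8→6→4→7 push 4 @ unit cost 29 (adds 116)
shortest-cost path #6: 8→6→10→7 push 8 @ unit cost 30 (adds 240)
shortest-cost path #7: 8→6→4→2→7 push 8 @ unit cost 41 (adds 328)
total cost = 1408

Minimum cost for 75 units: 1408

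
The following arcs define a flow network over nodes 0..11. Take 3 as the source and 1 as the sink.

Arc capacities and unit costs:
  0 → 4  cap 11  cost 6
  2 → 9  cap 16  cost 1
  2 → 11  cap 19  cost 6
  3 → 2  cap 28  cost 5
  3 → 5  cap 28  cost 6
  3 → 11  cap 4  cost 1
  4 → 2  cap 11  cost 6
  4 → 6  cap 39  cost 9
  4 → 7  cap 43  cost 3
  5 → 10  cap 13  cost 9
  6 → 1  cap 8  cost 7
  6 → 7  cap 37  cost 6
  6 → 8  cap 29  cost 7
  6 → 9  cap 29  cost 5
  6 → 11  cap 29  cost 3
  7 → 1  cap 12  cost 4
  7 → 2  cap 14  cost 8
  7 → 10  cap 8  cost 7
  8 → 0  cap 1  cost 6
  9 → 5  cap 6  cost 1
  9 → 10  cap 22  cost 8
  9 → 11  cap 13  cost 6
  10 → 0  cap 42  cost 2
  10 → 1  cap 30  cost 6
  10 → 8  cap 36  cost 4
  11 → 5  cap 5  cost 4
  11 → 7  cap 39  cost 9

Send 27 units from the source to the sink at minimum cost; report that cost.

shortest-cost path #1: 3→11→7→1 push 4 @ unit cost 14 (adds 56)
shortest-cost path #2: 3→2→9→10→1 push 16 @ unit cost 20 (adds 320)
shortest-cost path #3: 3→5→10→1 push 7 @ unit cost 21 (adds 147)
total cost = 523

Minimum cost for 27 units: 523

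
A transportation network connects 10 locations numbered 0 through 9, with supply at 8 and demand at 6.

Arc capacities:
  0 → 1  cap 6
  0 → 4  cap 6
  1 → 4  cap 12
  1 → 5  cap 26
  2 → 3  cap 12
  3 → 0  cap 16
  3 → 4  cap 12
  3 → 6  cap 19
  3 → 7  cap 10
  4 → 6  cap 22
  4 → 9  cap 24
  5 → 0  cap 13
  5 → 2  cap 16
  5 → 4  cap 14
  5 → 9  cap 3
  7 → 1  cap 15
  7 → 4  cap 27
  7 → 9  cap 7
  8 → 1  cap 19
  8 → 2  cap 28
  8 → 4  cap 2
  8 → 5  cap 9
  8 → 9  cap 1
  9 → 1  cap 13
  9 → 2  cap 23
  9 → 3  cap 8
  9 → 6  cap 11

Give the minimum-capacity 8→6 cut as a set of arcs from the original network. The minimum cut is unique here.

augment #1: 8→4→6 push 2
augment #2: 8→9→6 push 1
augment #3: 8→1→4→6 push 12
augment #4: 8→2→3→6 push 12
augment #5: 8→5→4→6 push 8
augment #6: 8→5→9→6 push 1
augment #7: 8→1→5→9→6 push 2
augment #8: 8→1→5→4→9→6 push 5
max flow = 43; residual-reachable set from 8 gives S-side
cut edges (S→T): {(2,3), (8,1), (8,4), (8,5), (8,9)} total cap 43

Min-cut arcs: {(2,3), (8,1), (8,4), (8,5), (8,9)} (total capacity 43)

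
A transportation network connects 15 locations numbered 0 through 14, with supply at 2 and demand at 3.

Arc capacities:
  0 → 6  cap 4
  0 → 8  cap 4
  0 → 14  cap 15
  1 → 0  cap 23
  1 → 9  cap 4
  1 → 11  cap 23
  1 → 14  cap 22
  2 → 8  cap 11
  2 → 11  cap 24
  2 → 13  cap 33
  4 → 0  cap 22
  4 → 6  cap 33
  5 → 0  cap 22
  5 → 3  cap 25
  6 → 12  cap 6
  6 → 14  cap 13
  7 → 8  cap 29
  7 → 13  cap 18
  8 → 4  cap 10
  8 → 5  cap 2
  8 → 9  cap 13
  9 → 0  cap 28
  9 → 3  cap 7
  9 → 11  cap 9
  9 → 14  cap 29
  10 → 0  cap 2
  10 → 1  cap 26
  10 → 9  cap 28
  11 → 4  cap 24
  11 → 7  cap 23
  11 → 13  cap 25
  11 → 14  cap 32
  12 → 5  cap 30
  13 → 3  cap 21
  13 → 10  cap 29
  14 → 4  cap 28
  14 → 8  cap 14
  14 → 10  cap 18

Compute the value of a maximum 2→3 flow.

Maximum flow value: 36

augment #1: 2→13→3 bottleneck 21, total now 21
augment #2: 2→8→5→3 bottleneck 2, total now 23
augment #3: 2→8→9→3 bottleneck 7, total now 30
augment #4: 2→8→4→6→12→5→3 bottleneck 2, total now 32
augment #5: 2→11→4→6→12→5→3 bottleneck 4, total now 36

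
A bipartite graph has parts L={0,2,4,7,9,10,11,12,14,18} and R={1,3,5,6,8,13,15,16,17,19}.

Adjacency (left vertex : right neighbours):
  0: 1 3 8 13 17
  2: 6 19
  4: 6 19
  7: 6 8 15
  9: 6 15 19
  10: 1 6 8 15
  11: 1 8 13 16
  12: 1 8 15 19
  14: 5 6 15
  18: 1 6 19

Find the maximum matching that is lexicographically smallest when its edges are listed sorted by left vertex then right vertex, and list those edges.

Lex-smallest maximum matching: {(0,3), (2,6), (4,19), (7,8), (9,15), (10,1), (11,13), (14,5)}

|M| = 8 (so the lex-smallest maximum matching has 8 edges)
process left vertices in ascending order; for each, take the smallest-labelled available neighbour that still permits 8 edges overall, or leave it unmatched if none does
lex-smallest matching: {0-3, 2-6, 4-19, 7-8, 9-15, 10-1, 11-13, 14-5}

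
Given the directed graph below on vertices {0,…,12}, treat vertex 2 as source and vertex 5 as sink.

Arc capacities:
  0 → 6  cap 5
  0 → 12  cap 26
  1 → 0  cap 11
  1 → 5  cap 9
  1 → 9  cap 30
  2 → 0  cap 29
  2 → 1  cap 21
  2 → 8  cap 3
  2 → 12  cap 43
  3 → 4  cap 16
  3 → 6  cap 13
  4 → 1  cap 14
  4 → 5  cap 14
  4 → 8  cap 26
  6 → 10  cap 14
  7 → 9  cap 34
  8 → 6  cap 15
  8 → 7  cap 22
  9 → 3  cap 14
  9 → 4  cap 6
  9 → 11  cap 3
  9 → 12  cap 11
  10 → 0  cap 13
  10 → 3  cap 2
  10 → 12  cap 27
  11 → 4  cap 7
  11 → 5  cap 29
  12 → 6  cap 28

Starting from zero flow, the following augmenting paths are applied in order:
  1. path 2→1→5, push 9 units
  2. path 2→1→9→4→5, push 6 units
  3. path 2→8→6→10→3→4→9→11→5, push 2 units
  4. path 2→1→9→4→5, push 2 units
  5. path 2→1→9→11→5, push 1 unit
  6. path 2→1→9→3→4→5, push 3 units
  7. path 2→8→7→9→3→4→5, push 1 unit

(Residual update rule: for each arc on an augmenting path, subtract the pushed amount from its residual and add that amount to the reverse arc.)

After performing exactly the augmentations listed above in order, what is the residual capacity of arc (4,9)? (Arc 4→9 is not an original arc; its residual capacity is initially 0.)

after path 1 (2→1→5, push 9): res(4,9)=0
after path 2 (2→1→9→4→5, push 6): res(4,9)=6
after path 3 (2→8→6→10→3→4→9→11→5, push 2): res(4,9)=4
after path 4 (2→1→9→4→5, push 2): res(4,9)=6
after path 5 (2→1→9→11→5, push 1): res(4,9)=6
after path 6 (2→1→9→3→4→5, push 3): res(4,9)=6
after path 7 (2→8→7→9→3→4→5, push 1): res(4,9)=6

Residual capacity of (4,9): 6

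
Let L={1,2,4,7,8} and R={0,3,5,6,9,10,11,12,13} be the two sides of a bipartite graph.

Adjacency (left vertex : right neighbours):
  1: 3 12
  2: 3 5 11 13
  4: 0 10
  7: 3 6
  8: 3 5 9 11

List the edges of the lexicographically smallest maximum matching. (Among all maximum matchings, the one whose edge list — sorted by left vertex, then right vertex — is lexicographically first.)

|M| = 5 (so the lex-smallest maximum matching has 5 edges)
process left vertices in ascending order; for each, take the smallest-labelled available neighbour that still permits 5 edges overall, or leave it unmatched if none does
lex-smallest matching: {1-3, 2-5, 4-0, 7-6, 8-9}

Lex-smallest maximum matching: {(1,3), (2,5), (4,0), (7,6), (8,9)}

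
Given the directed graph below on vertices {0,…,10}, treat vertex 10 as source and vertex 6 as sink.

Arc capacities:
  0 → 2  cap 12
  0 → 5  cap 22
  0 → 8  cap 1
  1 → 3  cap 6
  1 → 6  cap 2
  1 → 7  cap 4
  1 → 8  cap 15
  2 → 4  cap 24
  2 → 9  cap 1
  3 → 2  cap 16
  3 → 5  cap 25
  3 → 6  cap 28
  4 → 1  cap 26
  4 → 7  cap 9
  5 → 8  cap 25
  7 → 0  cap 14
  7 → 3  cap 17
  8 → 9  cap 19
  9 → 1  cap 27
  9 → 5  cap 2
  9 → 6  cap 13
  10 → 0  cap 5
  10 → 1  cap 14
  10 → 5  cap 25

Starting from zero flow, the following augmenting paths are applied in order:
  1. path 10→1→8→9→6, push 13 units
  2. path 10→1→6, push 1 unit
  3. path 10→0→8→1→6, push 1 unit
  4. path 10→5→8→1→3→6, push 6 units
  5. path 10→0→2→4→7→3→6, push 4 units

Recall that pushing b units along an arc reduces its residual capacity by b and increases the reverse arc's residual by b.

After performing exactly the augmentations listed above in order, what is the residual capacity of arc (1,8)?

Residual capacity of (1,8): 9

after path 1 (10→1→8→9→6, push 13): res(1,8)=2
after path 2 (10→1→6, push 1): res(1,8)=2
after path 3 (10→0→8→1→6, push 1): res(1,8)=3
after path 4 (10→5→8→1→3→6, push 6): res(1,8)=9
after path 5 (10→0→2→4→7→3→6, push 4): res(1,8)=9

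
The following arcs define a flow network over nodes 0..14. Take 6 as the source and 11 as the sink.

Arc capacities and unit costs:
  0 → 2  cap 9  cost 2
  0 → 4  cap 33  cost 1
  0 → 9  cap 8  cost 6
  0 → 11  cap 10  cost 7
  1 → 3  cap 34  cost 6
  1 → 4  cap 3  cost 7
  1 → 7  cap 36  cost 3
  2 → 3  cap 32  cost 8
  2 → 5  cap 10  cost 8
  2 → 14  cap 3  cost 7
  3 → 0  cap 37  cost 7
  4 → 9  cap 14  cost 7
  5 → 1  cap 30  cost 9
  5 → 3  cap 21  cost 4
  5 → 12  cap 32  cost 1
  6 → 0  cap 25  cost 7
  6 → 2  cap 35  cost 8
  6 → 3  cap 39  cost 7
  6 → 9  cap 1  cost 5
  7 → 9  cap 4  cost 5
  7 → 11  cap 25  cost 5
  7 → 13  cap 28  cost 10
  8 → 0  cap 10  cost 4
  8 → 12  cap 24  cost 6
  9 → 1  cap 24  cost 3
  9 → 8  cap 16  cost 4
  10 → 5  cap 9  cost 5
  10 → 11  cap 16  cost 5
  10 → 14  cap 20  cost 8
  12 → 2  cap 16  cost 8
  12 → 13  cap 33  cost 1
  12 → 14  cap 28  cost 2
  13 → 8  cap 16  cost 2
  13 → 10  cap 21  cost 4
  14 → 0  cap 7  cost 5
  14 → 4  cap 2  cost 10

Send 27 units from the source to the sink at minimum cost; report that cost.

Minimum cost for 27 units: 557

shortest-cost path #1: 6→0→11 push 10 @ unit cost 14 (adds 140)
shortest-cost path #2: 6→9→1→7→11 push 1 @ unit cost 16 (adds 16)
shortest-cost path #3: 6→0→9→1→7→11 push 8 @ unit cost 24 (adds 192)
shortest-cost path #4: 6→0→4→9→1→7→11 push 7 @ unit cost 26 (adds 182)
shortest-cost path #5: 6→2→5→12→13→10→11 push 1 @ unit cost 27 (adds 27)
total cost = 557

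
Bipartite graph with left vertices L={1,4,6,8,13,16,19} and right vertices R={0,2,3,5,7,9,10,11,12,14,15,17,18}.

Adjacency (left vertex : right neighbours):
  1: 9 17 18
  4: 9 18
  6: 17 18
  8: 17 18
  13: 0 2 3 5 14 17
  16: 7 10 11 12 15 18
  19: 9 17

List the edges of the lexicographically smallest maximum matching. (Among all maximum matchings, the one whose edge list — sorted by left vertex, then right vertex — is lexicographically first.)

Lex-smallest maximum matching: {(1,9), (4,18), (6,17), (13,0), (16,7)}

|M| = 5 (so the lex-smallest maximum matching has 5 edges)
process left vertices in ascending order; for each, take the smallest-labelled available neighbour that still permits 5 edges overall, or leave it unmatched if none does
lex-smallest matching: {1-9, 4-18, 6-17, 13-0, 16-7}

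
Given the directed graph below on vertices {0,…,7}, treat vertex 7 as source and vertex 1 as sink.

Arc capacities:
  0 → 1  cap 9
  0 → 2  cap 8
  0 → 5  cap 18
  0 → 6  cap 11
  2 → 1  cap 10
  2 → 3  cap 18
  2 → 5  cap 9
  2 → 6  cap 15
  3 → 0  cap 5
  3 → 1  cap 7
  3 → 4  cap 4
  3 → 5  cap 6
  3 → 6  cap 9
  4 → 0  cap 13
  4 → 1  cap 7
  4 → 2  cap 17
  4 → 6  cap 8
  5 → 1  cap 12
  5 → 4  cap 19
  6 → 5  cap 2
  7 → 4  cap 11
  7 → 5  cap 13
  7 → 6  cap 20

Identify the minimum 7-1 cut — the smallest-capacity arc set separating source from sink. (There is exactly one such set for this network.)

Min-cut arcs: {(6,5), (7,4), (7,5)} (total capacity 26)

augment #1: 7→4→1 push 7
augment #2: 7→5→1 push 12
augment #3: 7→4→0→1 push 4
augment #4: 7→5→4→0→1 push 1
augment #5: 7→6→5→4→0→1 push 2
max flow = 26; residual-reachable set from 7 gives S-side
cut edges (S→T): {(6,5), (7,4), (7,5)} total cap 26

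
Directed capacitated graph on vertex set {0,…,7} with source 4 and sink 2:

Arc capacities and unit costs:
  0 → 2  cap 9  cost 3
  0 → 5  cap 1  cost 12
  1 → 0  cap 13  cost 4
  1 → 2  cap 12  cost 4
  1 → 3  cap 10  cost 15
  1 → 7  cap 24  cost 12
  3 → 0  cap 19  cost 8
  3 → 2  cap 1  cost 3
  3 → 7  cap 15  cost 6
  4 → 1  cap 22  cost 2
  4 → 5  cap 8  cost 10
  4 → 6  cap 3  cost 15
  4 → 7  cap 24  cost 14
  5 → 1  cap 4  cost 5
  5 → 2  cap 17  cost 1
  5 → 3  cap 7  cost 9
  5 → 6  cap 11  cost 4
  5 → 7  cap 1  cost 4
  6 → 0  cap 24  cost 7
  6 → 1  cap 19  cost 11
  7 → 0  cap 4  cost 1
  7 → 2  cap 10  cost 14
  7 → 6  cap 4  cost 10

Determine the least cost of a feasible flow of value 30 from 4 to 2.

shortest-cost path #1: 4→1→2 push 12 @ unit cost 6 (adds 72)
shortest-cost path #2: 4→1→0→2 push 9 @ unit cost 9 (adds 81)
shortest-cost path #3: 4→5→2 push 8 @ unit cost 11 (adds 88)
shortest-cost path #4: 4→1→0→5→2 push 1 @ unit cost 19 (adds 19)
total cost = 260

Minimum cost for 30 units: 260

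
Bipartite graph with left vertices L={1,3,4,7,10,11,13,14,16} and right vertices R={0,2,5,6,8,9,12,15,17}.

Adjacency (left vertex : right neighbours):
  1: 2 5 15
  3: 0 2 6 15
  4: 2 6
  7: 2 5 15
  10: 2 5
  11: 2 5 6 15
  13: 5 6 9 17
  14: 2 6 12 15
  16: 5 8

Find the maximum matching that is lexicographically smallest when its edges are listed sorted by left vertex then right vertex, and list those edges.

|M| = 8 (so the lex-smallest maximum matching has 8 edges)
process left vertices in ascending order; for each, take the smallest-labelled available neighbour that still permits 8 edges overall, or leave it unmatched if none does
lex-smallest matching: {1-2, 3-0, 4-6, 7-5, 11-15, 13-9, 14-12, 16-8}

Lex-smallest maximum matching: {(1,2), (3,0), (4,6), (7,5), (11,15), (13,9), (14,12), (16,8)}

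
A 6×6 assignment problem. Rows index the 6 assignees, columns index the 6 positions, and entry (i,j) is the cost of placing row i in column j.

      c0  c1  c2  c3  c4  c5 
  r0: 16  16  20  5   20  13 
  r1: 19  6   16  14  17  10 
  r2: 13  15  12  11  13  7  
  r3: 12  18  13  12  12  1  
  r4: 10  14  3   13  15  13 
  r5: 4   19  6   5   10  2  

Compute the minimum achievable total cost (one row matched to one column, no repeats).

Minimum assignment cost: 32

optimal assignment: row0→col3 (cost 5), row1→col1 (cost 6), row2→col4 (cost 13), row3→col5 (cost 1), row4→col2 (cost 3), row5→col0 (cost 4)
total = 5 + 6 + 13 + 1 + 3 + 4 = 32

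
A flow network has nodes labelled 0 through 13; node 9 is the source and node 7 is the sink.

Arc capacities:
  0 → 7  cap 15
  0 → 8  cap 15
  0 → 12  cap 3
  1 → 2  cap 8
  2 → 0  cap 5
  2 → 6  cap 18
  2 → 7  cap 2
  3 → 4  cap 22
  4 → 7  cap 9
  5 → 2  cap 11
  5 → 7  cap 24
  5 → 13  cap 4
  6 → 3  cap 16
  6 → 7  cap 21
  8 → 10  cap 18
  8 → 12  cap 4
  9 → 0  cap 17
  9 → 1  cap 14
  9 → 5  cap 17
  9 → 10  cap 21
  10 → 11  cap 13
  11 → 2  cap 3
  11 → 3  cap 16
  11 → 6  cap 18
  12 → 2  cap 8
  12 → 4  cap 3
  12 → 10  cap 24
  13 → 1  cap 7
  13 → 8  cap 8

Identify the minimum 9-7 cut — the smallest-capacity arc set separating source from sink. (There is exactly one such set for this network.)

Min-cut arcs: {(1,2), (9,0), (9,5), (10,11)} (total capacity 55)

augment #1: 9→0→7 push 15
augment #2: 9→5→7 push 17
augment #3: 9→1→2→7 push 2
augment #4: 9→0→12→4→7 push 2
augment #5: 9→1→2→6→7 push 6
augment #6: 9→10→11→6→7 push 13
max flow = 55; residual-reachable set from 9 gives S-side
cut edges (S→T): {(1,2), (9,0), (9,5), (10,11)} total cap 55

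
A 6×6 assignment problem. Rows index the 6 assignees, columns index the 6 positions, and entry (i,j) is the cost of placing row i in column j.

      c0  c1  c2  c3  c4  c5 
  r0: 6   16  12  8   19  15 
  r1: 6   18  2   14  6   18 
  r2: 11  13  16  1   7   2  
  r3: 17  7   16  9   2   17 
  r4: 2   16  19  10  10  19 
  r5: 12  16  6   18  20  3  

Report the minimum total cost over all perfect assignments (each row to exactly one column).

optimal assignment: row0→col1 (cost 16), row1→col2 (cost 2), row2→col3 (cost 1), row3→col4 (cost 2), row4→col0 (cost 2), row5→col5 (cost 3)
total = 16 + 2 + 1 + 2 + 2 + 3 = 26

Minimum assignment cost: 26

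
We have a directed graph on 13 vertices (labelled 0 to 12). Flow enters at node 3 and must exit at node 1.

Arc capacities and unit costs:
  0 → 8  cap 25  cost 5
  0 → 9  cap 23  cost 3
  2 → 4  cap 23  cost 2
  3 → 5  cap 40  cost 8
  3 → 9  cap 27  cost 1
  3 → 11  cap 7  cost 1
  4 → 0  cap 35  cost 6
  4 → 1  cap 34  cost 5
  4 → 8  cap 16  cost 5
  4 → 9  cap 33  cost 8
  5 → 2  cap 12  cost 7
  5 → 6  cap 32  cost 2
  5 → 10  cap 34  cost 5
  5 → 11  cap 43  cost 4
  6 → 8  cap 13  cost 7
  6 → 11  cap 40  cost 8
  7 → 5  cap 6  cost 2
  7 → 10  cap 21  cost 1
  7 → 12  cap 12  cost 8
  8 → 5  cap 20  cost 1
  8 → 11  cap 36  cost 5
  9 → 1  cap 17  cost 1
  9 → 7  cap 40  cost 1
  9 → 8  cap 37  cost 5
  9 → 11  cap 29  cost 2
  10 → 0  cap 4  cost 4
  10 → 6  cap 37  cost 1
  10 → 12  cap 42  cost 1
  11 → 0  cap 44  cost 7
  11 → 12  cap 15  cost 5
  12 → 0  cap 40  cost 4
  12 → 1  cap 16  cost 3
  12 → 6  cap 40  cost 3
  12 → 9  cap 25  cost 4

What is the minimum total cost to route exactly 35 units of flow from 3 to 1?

Minimum cost for 35 units: 200

shortest-cost path #1: 3→9→1 push 17 @ unit cost 2 (adds 34)
shortest-cost path #2: 3→9→7→10→12→1 push 10 @ unit cost 7 (adds 70)
shortest-cost path #3: 3→11→12→1 push 6 @ unit cost 9 (adds 54)
shortest-cost path #4: 3→11→12→10→7→5→2→4→1 push 1 @ unit cost 20 (adds 20)
shortest-cost path #5: 3→5→2→4→1 push 1 @ unit cost 22 (adds 22)
total cost = 200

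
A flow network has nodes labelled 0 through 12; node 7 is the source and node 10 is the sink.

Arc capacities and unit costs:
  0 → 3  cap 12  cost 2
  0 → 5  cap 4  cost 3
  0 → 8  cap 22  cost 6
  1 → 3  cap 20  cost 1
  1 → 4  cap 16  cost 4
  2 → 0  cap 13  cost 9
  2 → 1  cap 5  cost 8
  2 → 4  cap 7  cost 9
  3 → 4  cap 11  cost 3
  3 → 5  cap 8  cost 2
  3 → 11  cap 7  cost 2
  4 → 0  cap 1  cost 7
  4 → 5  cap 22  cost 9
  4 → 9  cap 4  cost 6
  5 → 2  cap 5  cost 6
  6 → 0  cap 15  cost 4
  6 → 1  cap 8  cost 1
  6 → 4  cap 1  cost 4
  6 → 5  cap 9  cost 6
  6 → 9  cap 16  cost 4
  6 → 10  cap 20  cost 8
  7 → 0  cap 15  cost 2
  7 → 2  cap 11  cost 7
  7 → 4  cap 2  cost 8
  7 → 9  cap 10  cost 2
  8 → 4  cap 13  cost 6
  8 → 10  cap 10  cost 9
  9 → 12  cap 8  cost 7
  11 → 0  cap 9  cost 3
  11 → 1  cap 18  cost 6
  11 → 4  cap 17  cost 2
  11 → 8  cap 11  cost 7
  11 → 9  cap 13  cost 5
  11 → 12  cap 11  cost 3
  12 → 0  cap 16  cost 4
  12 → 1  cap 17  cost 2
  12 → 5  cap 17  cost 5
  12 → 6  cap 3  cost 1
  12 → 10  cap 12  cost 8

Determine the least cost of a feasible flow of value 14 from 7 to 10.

Minimum cost for 14 units: 238

shortest-cost path #1: 7→9→12→10 push 8 @ unit cost 17 (adds 136)
shortest-cost path #2: 7→0→8→10 push 6 @ unit cost 17 (adds 102)
total cost = 238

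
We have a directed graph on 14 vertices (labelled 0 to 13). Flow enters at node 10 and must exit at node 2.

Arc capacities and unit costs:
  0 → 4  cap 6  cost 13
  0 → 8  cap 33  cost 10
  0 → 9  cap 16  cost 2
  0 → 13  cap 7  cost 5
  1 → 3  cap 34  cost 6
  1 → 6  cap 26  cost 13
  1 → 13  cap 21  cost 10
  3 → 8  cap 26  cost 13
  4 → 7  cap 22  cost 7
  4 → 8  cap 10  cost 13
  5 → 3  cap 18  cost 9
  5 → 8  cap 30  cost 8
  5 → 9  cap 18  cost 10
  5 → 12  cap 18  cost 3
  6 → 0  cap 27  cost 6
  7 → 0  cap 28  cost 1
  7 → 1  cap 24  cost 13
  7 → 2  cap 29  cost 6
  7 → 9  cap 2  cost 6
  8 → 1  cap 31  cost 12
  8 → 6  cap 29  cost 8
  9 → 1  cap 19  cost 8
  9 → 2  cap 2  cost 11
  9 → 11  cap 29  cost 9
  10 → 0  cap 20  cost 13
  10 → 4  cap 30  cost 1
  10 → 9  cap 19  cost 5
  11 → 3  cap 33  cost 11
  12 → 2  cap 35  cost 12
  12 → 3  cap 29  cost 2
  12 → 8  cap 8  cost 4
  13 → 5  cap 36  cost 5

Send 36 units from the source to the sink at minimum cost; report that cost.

shortest-cost path #1: 10→4→7→2 push 22 @ unit cost 14 (adds 308)
shortest-cost path #2: 10→9→2 push 2 @ unit cost 16 (adds 32)
shortest-cost path #3: 10→0→13→5→12→2 push 7 @ unit cost 38 (adds 266)
shortest-cost path #4: 10→9→1→13→5→12→2 push 5 @ unit cost 43 (adds 215)
total cost = 821

Minimum cost for 36 units: 821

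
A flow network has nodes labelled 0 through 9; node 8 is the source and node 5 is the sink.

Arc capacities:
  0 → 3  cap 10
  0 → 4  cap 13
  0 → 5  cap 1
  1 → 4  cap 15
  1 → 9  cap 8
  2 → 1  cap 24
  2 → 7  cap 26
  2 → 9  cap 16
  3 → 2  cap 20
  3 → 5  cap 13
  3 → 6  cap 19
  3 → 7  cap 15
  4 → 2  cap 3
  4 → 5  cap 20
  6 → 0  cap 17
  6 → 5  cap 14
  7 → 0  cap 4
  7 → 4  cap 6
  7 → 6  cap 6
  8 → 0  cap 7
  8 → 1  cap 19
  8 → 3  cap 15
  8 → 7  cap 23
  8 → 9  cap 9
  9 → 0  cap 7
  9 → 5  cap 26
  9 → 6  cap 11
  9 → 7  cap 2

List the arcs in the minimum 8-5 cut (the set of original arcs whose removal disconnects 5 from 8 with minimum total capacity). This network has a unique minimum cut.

Min-cut arcs: {(7,0), (7,4), (7,6), (8,0), (8,1), (8,3), (8,9)} (total capacity 66)

augment #1: 8→0→5 push 1
augment #2: 8→3→5 push 13
augment #3: 8→9→5 push 9
augment #4: 8→0→4→5 push 6
augment #5: 8→1→4→5 push 14
augment #6: 8→1→9→5 push 5
augment #7: 8→3→6→5 push 2
augment #8: 8→7→6→5 push 6
augment #9: 8→7→0→3→6→5 push 4
augment #10: 8→7→4→1→9→5 push 3
augment #11: 8→7→4→2→9→5 push 3
max flow = 66; residual-reachable set from 8 gives S-side
cut edges (S→T): {(7,0), (7,4), (7,6), (8,0), (8,1), (8,3), (8,9)} total cap 66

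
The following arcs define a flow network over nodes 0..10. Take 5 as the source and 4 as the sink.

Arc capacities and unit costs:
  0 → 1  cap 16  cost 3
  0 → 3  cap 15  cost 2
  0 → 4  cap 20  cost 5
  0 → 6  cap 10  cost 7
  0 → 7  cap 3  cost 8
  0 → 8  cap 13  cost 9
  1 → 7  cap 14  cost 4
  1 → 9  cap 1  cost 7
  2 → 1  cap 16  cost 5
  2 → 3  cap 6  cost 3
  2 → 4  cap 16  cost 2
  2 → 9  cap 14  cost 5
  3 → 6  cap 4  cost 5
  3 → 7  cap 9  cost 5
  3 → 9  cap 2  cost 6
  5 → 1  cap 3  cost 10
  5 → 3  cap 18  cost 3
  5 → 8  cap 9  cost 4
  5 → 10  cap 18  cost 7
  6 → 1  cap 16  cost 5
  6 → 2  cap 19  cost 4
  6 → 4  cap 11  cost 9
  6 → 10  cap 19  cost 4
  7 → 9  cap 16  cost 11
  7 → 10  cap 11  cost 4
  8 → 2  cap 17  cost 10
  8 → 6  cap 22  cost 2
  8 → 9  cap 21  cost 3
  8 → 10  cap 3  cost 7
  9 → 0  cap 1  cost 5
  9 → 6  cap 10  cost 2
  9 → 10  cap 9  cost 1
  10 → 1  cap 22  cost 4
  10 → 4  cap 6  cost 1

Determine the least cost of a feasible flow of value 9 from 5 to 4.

Minimum cost for 9 units: 84

shortest-cost path #1: 5→10→4 push 6 @ unit cost 8 (adds 48)
shortest-cost path #2: 5→8→6→2→4 push 3 @ unit cost 12 (adds 36)
total cost = 84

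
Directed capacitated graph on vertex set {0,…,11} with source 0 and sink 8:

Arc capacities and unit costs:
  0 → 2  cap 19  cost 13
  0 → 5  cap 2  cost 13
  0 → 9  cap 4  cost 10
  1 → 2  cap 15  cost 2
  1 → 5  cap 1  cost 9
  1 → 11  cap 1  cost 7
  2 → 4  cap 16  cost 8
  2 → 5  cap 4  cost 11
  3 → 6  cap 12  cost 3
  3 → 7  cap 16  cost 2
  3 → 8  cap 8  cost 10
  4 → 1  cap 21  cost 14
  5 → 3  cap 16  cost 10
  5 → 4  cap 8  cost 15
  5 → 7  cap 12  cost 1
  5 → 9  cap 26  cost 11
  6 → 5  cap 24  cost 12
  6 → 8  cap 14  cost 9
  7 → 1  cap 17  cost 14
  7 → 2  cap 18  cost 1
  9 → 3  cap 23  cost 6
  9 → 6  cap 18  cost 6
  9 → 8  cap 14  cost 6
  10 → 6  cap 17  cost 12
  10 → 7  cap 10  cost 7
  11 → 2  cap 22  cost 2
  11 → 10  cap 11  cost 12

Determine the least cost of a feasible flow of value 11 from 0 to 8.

shortest-cost path #1: 0→9→8 push 4 @ unit cost 16 (adds 64)
shortest-cost path #2: 0→5→9→8 push 2 @ unit cost 30 (adds 60)
shortest-cost path #3: 0→2→5→9→8 push 4 @ unit cost 41 (adds 164)
shortest-cost path #4: 0→2→4→1→5→9→8 push 1 @ unit cost 61 (adds 61)
total cost = 349

Minimum cost for 11 units: 349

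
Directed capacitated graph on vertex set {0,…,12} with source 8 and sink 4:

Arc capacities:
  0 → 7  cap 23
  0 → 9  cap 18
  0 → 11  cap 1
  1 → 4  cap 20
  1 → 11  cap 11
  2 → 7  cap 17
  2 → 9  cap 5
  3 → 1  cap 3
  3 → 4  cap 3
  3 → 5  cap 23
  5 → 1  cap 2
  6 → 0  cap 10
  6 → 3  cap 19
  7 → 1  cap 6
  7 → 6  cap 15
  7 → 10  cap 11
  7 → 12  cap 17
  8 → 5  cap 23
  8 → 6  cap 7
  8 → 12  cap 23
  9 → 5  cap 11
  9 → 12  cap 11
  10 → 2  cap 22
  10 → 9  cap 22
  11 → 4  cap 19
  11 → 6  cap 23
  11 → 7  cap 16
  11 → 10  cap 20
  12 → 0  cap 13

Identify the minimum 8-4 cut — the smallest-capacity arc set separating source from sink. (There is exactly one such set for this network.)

Min-cut arcs: {(0,11), (3,1), (3,4), (5,1), (7,1)} (total capacity 15)

augment #1: 8→5→1→4 push 2
augment #2: 8→6→3→4 push 3
augment #3: 8→6→0→11→4 push 1
augment #4: 8→6→3→1→4 push 3
augment #5: 8→12→0→7→1→4 push 6
max flow = 15; residual-reachable set from 8 gives S-side
cut edges (S→T): {(0,11), (3,1), (3,4), (5,1), (7,1)} total cap 15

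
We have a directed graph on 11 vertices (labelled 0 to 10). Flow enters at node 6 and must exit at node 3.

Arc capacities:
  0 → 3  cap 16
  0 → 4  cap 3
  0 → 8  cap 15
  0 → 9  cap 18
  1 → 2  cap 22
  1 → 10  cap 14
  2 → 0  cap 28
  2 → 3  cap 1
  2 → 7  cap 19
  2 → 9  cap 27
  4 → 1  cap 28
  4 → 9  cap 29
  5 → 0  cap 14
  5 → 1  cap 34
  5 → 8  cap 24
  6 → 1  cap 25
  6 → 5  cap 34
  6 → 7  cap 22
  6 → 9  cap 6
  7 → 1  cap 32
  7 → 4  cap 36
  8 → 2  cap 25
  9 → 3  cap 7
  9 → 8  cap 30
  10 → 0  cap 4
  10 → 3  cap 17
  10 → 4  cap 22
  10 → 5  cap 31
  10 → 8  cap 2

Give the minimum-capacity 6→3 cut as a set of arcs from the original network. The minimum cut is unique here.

Min-cut arcs: {(0,3), (1,10), (2,3), (9,3)} (total capacity 38)

augment #1: 6→9→3 push 6
augment #2: 6→1→2→3 push 1
augment #3: 6→1→10→3 push 14
augment #4: 6→5→0→3 push 14
augment #5: 6→1→2→0→3 push 2
augment #6: 6→1→2→9→3 push 1
max flow = 38; residual-reachable set from 6 gives S-side
cut edges (S→T): {(0,3), (1,10), (2,3), (9,3)} total cap 38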